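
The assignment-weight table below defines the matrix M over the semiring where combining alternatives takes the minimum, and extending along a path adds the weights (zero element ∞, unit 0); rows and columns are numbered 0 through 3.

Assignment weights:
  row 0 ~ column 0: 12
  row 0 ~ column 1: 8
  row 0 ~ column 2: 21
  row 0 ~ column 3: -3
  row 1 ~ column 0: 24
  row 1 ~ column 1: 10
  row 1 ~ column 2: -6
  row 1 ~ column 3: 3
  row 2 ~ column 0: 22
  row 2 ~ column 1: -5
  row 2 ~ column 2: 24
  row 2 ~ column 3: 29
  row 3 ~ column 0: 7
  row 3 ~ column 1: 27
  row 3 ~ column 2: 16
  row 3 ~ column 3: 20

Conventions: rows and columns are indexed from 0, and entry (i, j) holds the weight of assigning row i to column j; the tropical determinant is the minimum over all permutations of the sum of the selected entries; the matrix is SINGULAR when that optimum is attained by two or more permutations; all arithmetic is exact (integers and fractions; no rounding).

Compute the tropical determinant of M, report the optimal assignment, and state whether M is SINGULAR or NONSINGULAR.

σ = (0, 1, 2, 3): 12 + 10 + 24 + 20 = 66
σ = (0, 1, 3, 2): 12 + 10 + 29 + 16 = 67
σ = (0, 2, 1, 3): 12 + (-6) + (-5) + 20 = 21
σ = (0, 2, 3, 1): 12 + (-6) + 29 + 27 = 62
σ = (0, 3, 1, 2): 12 + 3 + (-5) + 16 = 26
σ = (0, 3, 2, 1): 12 + 3 + 24 + 27 = 66
σ = (1, 0, 2, 3): 8 + 24 + 24 + 20 = 76
σ = (1, 0, 3, 2): 8 + 24 + 29 + 16 = 77
σ = (1, 2, 0, 3): 8 + (-6) + 22 + 20 = 44
σ = (1, 2, 3, 0): 8 + (-6) + 29 + 7 = 38
σ = (1, 3, 0, 2): 8 + 3 + 22 + 16 = 49
σ = (1, 3, 2, 0): 8 + 3 + 24 + 7 = 42
σ = (2, 0, 1, 3): 21 + 24 + (-5) + 20 = 60
σ = (2, 0, 3, 1): 21 + 24 + 29 + 27 = 101
σ = (2, 1, 0, 3): 21 + 10 + 22 + 20 = 73
σ = (2, 1, 3, 0): 21 + 10 + 29 + 7 = 67
σ = (2, 3, 0, 1): 21 + 3 + 22 + 27 = 73
σ = (2, 3, 1, 0): 21 + 3 + (-5) + 7 = 26
σ = (3, 0, 1, 2): (-3) + 24 + (-5) + 16 = 32
σ = (3, 0, 2, 1): (-3) + 24 + 24 + 27 = 72
σ = (3, 1, 0, 2): (-3) + 10 + 22 + 16 = 45
σ = (3, 1, 2, 0): (-3) + 10 + 24 + 7 = 38
σ = (3, 2, 0, 1): (-3) + (-6) + 22 + 27 = 40
σ = (3, 2, 1, 0): (-3) + (-6) + (-5) + 7 = -7
Optimal value attained by: σ = (3, 2, 1, 0).
Answer: det⊕(M) = -7; verdict: NONSINGULAR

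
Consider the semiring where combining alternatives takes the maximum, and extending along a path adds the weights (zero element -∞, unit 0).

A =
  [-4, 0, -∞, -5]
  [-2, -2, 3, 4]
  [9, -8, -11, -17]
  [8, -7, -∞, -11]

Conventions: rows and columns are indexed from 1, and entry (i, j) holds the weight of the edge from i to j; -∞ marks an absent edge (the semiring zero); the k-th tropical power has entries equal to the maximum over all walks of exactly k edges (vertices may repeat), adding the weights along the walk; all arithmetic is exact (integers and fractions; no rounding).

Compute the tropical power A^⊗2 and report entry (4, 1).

A^⊗2:
  [3, -2, 3, 4]
  [12, -2, 1, 2]
  [5, 9, -5, 4]
  [4, 8, -4, 3]
Key observation: the optimum is the walk 4->1->1, with weight 8 + (-4) = 4.
Optimal value attained by: walk 4->1->1.
Answer: (A^⊗2)[4][1] = 4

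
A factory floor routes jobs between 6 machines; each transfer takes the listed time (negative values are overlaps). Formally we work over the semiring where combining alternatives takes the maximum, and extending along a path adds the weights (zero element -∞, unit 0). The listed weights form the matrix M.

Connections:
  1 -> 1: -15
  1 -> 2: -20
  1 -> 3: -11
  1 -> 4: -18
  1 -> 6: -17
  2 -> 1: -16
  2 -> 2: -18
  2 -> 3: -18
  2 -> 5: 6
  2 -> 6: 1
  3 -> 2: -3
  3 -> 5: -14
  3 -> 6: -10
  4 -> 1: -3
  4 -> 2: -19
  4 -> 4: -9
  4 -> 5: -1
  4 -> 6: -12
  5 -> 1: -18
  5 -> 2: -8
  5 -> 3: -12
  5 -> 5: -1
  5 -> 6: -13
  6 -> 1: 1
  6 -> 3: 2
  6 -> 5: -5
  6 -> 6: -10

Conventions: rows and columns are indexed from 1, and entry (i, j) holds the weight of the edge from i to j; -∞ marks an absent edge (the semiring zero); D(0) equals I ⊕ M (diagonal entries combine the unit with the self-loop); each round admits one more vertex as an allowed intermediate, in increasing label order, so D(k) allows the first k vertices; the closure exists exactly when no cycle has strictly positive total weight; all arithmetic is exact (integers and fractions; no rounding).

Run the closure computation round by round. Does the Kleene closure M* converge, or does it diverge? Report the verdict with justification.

D(0):
  [0, -20, -11, -18, -∞, -17]
  [-16, 0, -18, -∞, 6, 1]
  [-∞, -3, 0, -∞, -14, -10]
  [-3, -19, -∞, 0, -1, -12]
  [-18, -8, -12, -∞, 0, -13]
  [1, -∞, 2, -∞, -5, 0]
D(1):
  [0, -20, -11, -18, -∞, -17]
  [-16, 0, -18, -34, 6, 1]
  [-∞, -3, 0, -∞, -14, -10]
  [-3, -19, -14, 0, -1, -12]
  [-18, -8, -12, -36, 0, -13]
  [1, -19, 2, -17, -5, 0]
D(2):
  [0, -20, -11, -18, -14, -17]
  [-16, 0, -18, -34, 6, 1]
  [-19, -3, 0, -37, 3, -2]
  [-3, -19, -14, 0, -1, -12]
  [-18, -8, -12, -36, 0, -7]
  [1, -19, 2, -17, -5, 0]
D(3):
  [0, -14, -11, -18, -8, -13]
  [-16, 0, -18, -34, 6, 1]
  [-19, -3, 0, -37, 3, -2]
  [-3, -17, -14, 0, -1, -12]
  [-18, -8, -12, -36, 0, -7]
  [1, -1, 2, -17, 5, 0]
D(4):
  [0, -14, -11, -18, -8, -13]
  [-16, 0, -18, -34, 6, 1]
  [-19, -3, 0, -37, 3, -2]
  [-3, -17, -14, 0, -1, -12]
  [-18, -8, -12, -36, 0, -7]
  [1, -1, 2, -17, 5, 0]
D(5):
  [0, -14, -11, -18, -8, -13]
  [-12, 0, -6, -30, 6, 1]
  [-15, -3, 0, -33, 3, -2]
  [-3, -9, -13, 0, -1, -8]
  [-18, -8, -12, -36, 0, -7]
  [1, -1, 2, -17, 5, 0]
D(6):
  [0, -14, -11, -18, -8, -13]
  [2, 0, 3, -16, 6, 1]
  [-1, -3, 0, -19, 3, -2]
  [-3, -9, -6, 0, -1, -8]
  [-6, -8, -5, -24, 0, -7]
  [1, -1, 2, -17, 5, 0]
Key observation: every diagonal entry stays at the unit through all rounds, so no improving cycle exists.
Answer: CONVERGES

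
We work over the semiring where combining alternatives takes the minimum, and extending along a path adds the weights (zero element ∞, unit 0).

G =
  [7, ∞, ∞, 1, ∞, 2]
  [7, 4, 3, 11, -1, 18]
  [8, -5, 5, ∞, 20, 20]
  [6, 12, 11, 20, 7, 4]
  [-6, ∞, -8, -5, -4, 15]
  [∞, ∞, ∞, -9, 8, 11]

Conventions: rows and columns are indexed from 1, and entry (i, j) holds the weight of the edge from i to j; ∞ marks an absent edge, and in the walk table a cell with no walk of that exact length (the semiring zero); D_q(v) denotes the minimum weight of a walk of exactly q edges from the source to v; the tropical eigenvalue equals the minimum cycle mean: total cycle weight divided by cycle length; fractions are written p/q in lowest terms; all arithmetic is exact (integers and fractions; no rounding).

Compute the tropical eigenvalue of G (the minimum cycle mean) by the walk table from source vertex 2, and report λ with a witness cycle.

q=0: [∞, 0, ∞, ∞, ∞, ∞]
q=1: [7, 4, 3, 11, -1, 18]
q=2: [-7, -2, -9, -6, -5, 9]
q=3: [-11, -14, -13, -10, -9, -5]
q=4: [-15, -18, -17, -14, -15, -9]
q=5: [-21, -22, -23, -20, -19, -13]
q=6: [-25, -28, -27, -24, -23, -19]
Optimal cycle mean attained by: cycle 2->5->3->2, total (-1) + (-8) + (-5), length 3.
Answer: λ = -14/3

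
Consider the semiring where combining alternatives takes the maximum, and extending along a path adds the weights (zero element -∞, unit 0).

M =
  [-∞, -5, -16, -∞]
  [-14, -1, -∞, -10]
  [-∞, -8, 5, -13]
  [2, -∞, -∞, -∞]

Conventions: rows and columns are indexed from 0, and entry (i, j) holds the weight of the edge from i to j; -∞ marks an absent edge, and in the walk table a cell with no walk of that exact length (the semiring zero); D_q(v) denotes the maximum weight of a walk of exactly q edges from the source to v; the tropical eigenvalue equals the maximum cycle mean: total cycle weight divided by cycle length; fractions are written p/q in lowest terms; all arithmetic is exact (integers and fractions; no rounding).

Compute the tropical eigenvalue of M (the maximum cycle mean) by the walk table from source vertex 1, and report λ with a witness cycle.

q=0: [-∞, 0, -∞, -∞]
q=1: [-14, -1, -∞, -10]
q=2: [-8, -2, -30, -11]
q=3: [-9, -3, -24, -12]
q=4: [-10, -4, -19, -13]
Optimal cycle mean attained by: cycle 2->2, total 5, length 1.
Answer: λ = 5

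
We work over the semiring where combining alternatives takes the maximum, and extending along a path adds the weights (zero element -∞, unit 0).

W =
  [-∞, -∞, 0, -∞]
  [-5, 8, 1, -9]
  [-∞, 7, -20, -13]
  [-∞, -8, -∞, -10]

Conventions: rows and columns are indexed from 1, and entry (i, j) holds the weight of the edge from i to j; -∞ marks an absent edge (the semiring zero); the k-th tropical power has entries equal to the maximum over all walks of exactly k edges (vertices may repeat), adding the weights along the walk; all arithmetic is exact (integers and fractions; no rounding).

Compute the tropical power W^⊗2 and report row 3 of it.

W^⊗2:
  [-∞, 7, -20, -13]
  [3, 16, 9, -1]
  [2, 15, 8, -2]
  [-13, 0, -7, -17]
Answer: row 3 of W^⊗2 = [2, 15, 8, -2]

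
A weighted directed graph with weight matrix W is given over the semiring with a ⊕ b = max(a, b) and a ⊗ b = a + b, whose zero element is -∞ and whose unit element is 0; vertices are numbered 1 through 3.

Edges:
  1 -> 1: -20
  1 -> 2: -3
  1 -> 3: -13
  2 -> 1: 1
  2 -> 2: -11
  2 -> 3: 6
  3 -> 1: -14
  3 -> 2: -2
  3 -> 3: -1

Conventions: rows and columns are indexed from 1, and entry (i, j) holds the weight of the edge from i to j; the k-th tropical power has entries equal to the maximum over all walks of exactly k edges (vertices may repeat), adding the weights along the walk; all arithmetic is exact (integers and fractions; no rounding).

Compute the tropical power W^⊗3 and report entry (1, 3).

W^⊗2:
  [-2, -14, 3]
  [-8, 4, 5]
  [-1, -3, 4]
W^⊗3:
  [-11, 1, 2]
  [5, 3, 10]
  [-2, 2, 3]
Key observation: the optimum is the walk 1->2->3->3, with weight (-3) + 6 + (-1) = 2.
Optimal value attained by: walk 1->2->3->3.
Answer: (W^⊗3)[1][3] = 2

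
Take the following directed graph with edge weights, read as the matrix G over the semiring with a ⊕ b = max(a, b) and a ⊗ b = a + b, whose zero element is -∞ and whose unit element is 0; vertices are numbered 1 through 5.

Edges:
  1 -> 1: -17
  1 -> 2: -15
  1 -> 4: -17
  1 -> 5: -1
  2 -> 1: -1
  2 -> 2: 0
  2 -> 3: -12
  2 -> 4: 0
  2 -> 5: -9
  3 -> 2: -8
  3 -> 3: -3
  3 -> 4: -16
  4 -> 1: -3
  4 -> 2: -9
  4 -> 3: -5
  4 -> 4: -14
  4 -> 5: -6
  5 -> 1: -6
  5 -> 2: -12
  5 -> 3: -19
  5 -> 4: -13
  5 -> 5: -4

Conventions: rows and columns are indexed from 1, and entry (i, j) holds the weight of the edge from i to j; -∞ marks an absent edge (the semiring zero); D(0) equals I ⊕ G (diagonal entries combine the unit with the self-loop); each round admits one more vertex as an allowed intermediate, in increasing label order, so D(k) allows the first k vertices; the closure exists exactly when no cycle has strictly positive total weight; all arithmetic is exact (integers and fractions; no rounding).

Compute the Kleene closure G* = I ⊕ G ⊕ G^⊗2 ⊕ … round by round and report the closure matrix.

D(0):
  [0, -15, -∞, -17, -1]
  [-1, 0, -12, 0, -9]
  [-∞, -8, 0, -16, -∞]
  [-3, -9, -5, 0, -6]
  [-6, -12, -19, -13, 0]
D(1):
  [0, -15, -∞, -17, -1]
  [-1, 0, -12, 0, -2]
  [-∞, -8, 0, -16, -∞]
  [-3, -9, -5, 0, -4]
  [-6, -12, -19, -13, 0]
D(2):
  [0, -15, -27, -15, -1]
  [-1, 0, -12, 0, -2]
  [-9, -8, 0, -8, -10]
  [-3, -9, -5, 0, -4]
  [-6, -12, -19, -12, 0]
D(3):
  [0, -15, -27, -15, -1]
  [-1, 0, -12, 0, -2]
  [-9, -8, 0, -8, -10]
  [-3, -9, -5, 0, -4]
  [-6, -12, -19, -12, 0]
D(4):
  [0, -15, -20, -15, -1]
  [-1, 0, -5, 0, -2]
  [-9, -8, 0, -8, -10]
  [-3, -9, -5, 0, -4]
  [-6, -12, -17, -12, 0]
D(5):
  [0, -13, -18, -13, -1]
  [-1, 0, -5, 0, -2]
  [-9, -8, 0, -8, -10]
  [-3, -9, -5, 0, -4]
  [-6, -12, -17, -12, 0]
Answer: G* = [[0, -13, -18, -13, -1], [-1, 0, -5, 0, -2], [-9, -8, 0, -8, -10], [-3, -9, -5, 0, -4], [-6, -12, -17, -12, 0]]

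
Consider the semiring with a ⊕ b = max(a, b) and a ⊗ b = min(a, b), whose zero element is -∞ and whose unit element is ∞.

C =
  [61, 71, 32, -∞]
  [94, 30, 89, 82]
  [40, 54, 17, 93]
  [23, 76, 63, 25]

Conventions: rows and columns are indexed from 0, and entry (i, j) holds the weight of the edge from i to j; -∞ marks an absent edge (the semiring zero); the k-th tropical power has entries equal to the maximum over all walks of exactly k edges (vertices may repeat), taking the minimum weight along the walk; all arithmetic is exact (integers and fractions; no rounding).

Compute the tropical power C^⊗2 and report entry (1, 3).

C^⊗2:
  [71, 61, 71, 71]
  [61, 76, 63, 89]
  [54, 76, 63, 54]
  [76, 54, 76, 76]
Key observation: the optimum is the walk 1->2->3, with weight 89 min 93 = 89.
Optimal value attained by: walk 1->2->3.
Answer: (C^⊗2)[1][3] = 89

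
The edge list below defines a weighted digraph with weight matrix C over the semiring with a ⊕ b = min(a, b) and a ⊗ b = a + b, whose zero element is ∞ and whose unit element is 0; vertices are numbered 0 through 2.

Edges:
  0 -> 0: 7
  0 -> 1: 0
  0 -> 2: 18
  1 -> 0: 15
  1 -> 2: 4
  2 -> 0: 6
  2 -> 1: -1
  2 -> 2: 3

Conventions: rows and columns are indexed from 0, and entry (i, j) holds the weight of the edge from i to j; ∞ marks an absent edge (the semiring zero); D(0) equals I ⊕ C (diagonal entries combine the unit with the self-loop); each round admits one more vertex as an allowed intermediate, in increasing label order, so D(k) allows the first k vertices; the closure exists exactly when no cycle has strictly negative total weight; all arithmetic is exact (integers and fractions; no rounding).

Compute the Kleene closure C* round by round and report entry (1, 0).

D(0):
  [0, 0, 18]
  [15, 0, 4]
  [6, -1, 0]
D(1):
  [0, 0, 18]
  [15, 0, 4]
  [6, -1, 0]
D(2):
  [0, 0, 4]
  [15, 0, 4]
  [6, -1, 0]
D(3):
  [0, 0, 4]
  [10, 0, 4]
  [6, -1, 0]
Answer: C*[1][0] = 10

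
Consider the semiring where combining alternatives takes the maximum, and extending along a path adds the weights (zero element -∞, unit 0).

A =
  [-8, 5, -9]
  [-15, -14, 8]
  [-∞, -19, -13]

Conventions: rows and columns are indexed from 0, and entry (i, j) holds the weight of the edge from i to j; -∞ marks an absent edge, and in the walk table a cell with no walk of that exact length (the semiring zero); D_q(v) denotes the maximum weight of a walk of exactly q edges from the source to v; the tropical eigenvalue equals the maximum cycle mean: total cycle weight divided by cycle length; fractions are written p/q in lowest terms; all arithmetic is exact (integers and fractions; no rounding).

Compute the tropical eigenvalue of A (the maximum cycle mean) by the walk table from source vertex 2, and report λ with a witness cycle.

q=0: [-∞, -∞, 0]
q=1: [-∞, -19, -13]
q=2: [-34, -32, -11]
q=3: [-42, -29, -24]
Optimal cycle mean attained by: cycle 0->1->0, total 5 + (-15), length 2.
Answer: λ = -5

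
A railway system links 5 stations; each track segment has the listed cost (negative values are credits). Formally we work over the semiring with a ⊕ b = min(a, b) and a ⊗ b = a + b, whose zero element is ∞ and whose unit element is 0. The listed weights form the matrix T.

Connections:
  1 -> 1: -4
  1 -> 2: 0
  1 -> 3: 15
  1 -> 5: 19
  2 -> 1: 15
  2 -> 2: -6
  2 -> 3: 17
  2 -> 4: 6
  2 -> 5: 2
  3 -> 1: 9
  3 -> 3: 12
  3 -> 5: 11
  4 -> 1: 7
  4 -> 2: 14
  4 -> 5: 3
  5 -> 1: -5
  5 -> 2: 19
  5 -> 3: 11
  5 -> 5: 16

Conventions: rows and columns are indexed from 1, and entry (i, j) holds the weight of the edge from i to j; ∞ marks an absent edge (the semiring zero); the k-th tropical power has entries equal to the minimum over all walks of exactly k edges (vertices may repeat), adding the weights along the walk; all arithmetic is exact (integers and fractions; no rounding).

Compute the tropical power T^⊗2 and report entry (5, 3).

T^⊗2:
  [-8, -6, 11, 6, 2]
  [-3, -12, 11, 0, -4]
  [5, 9, 22, ∞, 23]
  [-2, 7, 14, 20, 16]
  [-9, -5, 10, 25, 14]
Key observation: the optimum is the walk 5->1->3, with weight (-5) + 15 = 10.
Optimal value attained by: walk 5->1->3.
Answer: (T^⊗2)[5][3] = 10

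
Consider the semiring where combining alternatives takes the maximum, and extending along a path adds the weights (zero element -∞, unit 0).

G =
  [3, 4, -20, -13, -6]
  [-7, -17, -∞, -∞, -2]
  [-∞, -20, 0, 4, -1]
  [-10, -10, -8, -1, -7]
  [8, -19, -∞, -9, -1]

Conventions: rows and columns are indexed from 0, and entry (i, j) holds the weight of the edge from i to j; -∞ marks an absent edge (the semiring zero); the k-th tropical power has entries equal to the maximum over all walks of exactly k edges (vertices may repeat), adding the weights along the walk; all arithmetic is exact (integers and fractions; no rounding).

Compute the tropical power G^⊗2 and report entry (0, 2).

G^⊗2:
  [6, 7, -17, -10, 2]
  [6, -3, -27, -11, -3]
  [7, -6, 0, 4, -1]
  [1, -6, -8, -2, -8]
  [11, 12, -12, -5, 2]
Key observation: the optimum is the walk 0->0->2, with weight 3 + (-20) = -17.
Optimal value attained by: walk 0->0->2.
Answer: (G^⊗2)[0][2] = -17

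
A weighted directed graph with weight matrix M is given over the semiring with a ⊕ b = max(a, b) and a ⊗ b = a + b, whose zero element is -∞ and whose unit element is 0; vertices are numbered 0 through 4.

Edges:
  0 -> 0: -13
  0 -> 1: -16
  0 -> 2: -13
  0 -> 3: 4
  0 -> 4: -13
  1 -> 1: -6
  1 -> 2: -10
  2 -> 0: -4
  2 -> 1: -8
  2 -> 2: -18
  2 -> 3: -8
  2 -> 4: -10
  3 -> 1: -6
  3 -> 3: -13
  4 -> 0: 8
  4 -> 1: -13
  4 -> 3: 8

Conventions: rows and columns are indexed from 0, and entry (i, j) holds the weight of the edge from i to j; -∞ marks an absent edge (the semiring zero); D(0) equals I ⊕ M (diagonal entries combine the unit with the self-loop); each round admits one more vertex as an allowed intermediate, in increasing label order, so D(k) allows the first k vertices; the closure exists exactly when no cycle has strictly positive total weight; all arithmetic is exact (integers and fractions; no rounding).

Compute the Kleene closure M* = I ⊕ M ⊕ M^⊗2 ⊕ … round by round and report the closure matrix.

D(0):
  [0, -16, -13, 4, -13]
  [-∞, 0, -10, -∞, -∞]
  [-4, -8, 0, -8, -10]
  [-∞, -6, -∞, 0, -∞]
  [8, -13, -∞, 8, 0]
D(1):
  [0, -16, -13, 4, -13]
  [-∞, 0, -10, -∞, -∞]
  [-4, -8, 0, 0, -10]
  [-∞, -6, -∞, 0, -∞]
  [8, -8, -5, 12, 0]
D(2):
  [0, -16, -13, 4, -13]
  [-∞, 0, -10, -∞, -∞]
  [-4, -8, 0, 0, -10]
  [-∞, -6, -16, 0, -∞]
  [8, -8, -5, 12, 0]
D(3):
  [0, -16, -13, 4, -13]
  [-14, 0, -10, -10, -20]
  [-4, -8, 0, 0, -10]
  [-20, -6, -16, 0, -26]
  [8, -8, -5, 12, 0]
D(4):
  [0, -2, -12, 4, -13]
  [-14, 0, -10, -10, -20]
  [-4, -6, 0, 0, -10]
  [-20, -6, -16, 0, -26]
  [8, 6, -4, 12, 0]
D(5):
  [0, -2, -12, 4, -13]
  [-12, 0, -10, -8, -20]
  [-2, -4, 0, 2, -10]
  [-18, -6, -16, 0, -26]
  [8, 6, -4, 12, 0]
Answer: M* = [[0, -2, -12, 4, -13], [-12, 0, -10, -8, -20], [-2, -4, 0, 2, -10], [-18, -6, -16, 0, -26], [8, 6, -4, 12, 0]]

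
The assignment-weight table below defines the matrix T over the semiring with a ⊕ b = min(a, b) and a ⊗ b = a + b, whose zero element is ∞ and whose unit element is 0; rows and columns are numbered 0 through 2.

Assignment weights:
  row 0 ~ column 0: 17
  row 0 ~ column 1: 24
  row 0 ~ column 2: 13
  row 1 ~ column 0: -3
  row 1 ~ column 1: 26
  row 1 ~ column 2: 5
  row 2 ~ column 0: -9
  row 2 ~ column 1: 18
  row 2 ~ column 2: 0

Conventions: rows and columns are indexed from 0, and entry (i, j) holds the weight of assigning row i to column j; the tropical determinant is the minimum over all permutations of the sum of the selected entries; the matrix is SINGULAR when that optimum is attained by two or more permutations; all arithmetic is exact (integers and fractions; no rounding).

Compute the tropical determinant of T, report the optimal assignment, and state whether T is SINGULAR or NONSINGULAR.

σ = (0, 1, 2): 17 + 26 + 0 = 43
σ = (0, 2, 1): 17 + 5 + 18 = 40
σ = (1, 0, 2): 24 + (-3) + 0 = 21
σ = (1, 2, 0): 24 + 5 + (-9) = 20
σ = (2, 0, 1): 13 + (-3) + 18 = 28
σ = (2, 1, 0): 13 + 26 + (-9) = 30
Optimal value attained by: σ = (1, 2, 0).
Answer: det⊕(T) = 20; verdict: NONSINGULAR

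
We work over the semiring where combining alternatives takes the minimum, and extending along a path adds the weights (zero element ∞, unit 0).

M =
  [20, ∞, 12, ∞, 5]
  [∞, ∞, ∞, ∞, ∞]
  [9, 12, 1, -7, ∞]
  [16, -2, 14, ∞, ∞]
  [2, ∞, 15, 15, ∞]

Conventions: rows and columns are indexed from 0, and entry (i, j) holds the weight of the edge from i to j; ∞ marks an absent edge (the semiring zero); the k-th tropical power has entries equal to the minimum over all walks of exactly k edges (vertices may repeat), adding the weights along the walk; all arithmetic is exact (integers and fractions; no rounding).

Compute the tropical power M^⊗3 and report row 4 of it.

M^⊗2:
  [7, 24, 13, 5, 25]
  [∞, ∞, ∞, ∞, ∞]
  [9, -9, 2, -6, 14]
  [23, 26, 15, 7, 21]
  [22, 13, 14, 8, 7]
M^⊗3:
  [21, 3, 14, 6, 12]
  [∞, ∞, ∞, ∞, ∞]
  [10, -8, 3, -5, 14]
  [23, 5, 16, 8, 28]
  [9, 6, 15, 7, 27]
Answer: row 4 of M^⊗3 = [9, 6, 15, 7, 27]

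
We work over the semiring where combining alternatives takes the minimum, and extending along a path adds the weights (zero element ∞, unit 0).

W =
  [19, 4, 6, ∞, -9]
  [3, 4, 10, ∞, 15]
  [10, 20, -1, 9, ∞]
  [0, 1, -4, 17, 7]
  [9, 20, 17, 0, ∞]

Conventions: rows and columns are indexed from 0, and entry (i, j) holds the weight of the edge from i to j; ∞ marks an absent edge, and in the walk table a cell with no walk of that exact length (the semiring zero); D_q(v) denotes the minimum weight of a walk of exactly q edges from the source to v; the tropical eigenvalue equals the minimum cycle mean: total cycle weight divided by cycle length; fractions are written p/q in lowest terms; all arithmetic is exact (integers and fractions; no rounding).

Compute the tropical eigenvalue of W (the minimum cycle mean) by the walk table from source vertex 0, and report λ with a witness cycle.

q=0: [0, ∞, ∞, ∞, ∞]
q=1: [19, 4, 6, ∞, -9]
q=2: [0, 8, 5, -9, 10]
q=3: [-9, -8, -13, 8, -9]
q=4: [-5, -5, -14, -9, -18]
q=5: [-9, -8, -15, -18, -14]
Optimal cycle mean attained by: cycle 0->4->3->0, total (-9) + 0 + 0, length 3.
Answer: λ = -3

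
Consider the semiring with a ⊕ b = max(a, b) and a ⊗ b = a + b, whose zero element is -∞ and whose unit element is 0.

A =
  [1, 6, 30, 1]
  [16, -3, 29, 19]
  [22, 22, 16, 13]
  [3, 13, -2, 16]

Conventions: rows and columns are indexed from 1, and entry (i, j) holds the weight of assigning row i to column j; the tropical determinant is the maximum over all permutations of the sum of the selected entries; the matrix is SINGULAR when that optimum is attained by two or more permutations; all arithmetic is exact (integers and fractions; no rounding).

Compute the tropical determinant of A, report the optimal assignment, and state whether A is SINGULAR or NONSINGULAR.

σ = (1, 2, 3, 4): 1 + (-3) + 16 + 16 = 30
σ = (1, 2, 4, 3): 1 + (-3) + 13 + (-2) = 9
σ = (1, 3, 2, 4): 1 + 29 + 22 + 16 = 68
σ = (1, 3, 4, 2): 1 + 29 + 13 + 13 = 56
σ = (1, 4, 2, 3): 1 + 19 + 22 + (-2) = 40
σ = (1, 4, 3, 2): 1 + 19 + 16 + 13 = 49
σ = (2, 1, 3, 4): 6 + 16 + 16 + 16 = 54
σ = (2, 1, 4, 3): 6 + 16 + 13 + (-2) = 33
σ = (2, 3, 1, 4): 6 + 29 + 22 + 16 = 73
σ = (2, 3, 4, 1): 6 + 29 + 13 + 3 = 51
σ = (2, 4, 1, 3): 6 + 19 + 22 + (-2) = 45
σ = (2, 4, 3, 1): 6 + 19 + 16 + 3 = 44
σ = (3, 1, 2, 4): 30 + 16 + 22 + 16 = 84
σ = (3, 1, 4, 2): 30 + 16 + 13 + 13 = 72
σ = (3, 2, 1, 4): 30 + (-3) + 22 + 16 = 65
σ = (3, 2, 4, 1): 30 + (-3) + 13 + 3 = 43
σ = (3, 4, 1, 2): 30 + 19 + 22 + 13 = 84
σ = (3, 4, 2, 1): 30 + 19 + 22 + 3 = 74
σ = (4, 1, 2, 3): 1 + 16 + 22 + (-2) = 37
σ = (4, 1, 3, 2): 1 + 16 + 16 + 13 = 46
σ = (4, 2, 1, 3): 1 + (-3) + 22 + (-2) = 18
σ = (4, 2, 3, 1): 1 + (-3) + 16 + 3 = 17
σ = (4, 3, 1, 2): 1 + 29 + 22 + 13 = 65
σ = (4, 3, 2, 1): 1 + 29 + 22 + 3 = 55
Optimal value attained by: σ = (3, 1, 2, 4).
Answer: det⊕(A) = 84; verdict: SINGULAR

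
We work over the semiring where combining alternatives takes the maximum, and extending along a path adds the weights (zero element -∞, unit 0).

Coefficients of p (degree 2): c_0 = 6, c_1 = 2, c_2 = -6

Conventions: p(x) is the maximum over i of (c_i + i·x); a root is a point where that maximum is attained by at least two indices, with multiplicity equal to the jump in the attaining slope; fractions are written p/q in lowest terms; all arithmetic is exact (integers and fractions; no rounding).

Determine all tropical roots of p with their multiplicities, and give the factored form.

hull edge (i=0, c=6) to (i=1, c=2): slope -4, span 1
hull edge (i=1, c=2) to (i=2, c=-6): slope -8, span 1
Factored form: p(x) = -6 ⊗ (x ⊕ 4) ⊗ (x ⊕ 8)
Answer: roots = 4 (mult 1), 8 (mult 1)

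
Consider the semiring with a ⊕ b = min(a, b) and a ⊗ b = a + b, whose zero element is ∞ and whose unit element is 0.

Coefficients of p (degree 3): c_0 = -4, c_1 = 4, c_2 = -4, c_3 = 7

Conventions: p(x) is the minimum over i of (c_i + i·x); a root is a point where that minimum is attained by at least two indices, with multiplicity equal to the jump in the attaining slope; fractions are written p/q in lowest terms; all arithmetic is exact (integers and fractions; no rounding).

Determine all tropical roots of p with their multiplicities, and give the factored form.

hull edge (i=0, c=-4) to (i=2, c=-4): slope 0, span 2
hull edge (i=2, c=-4) to (i=3, c=7): slope 11, span 1
Factored form: p(x) = 7 ⊗ (x ⊕ (-11)) ⊗ (x ⊕ 0) ⊗ (x ⊕ 0)
Answer: roots = -11 (mult 1), 0 (mult 2)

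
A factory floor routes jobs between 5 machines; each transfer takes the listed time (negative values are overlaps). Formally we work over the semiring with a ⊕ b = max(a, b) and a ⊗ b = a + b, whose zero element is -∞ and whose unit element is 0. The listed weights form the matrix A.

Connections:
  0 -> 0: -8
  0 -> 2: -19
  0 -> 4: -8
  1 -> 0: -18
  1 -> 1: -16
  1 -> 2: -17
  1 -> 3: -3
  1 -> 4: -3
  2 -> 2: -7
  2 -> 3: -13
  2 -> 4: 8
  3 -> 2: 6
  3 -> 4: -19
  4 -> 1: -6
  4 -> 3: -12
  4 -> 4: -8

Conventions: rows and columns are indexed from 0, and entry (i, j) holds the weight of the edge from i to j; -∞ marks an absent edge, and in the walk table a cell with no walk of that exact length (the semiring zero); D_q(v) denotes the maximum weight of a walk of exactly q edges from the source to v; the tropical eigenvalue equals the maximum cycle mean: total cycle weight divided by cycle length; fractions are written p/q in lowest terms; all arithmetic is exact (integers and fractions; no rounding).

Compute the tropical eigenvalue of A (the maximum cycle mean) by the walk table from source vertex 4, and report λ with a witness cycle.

q=0: [-∞, -∞, -∞, -∞, 0]
q=1: [-∞, -6, -∞, -12, -8]
q=2: [-24, -14, -6, -9, -9]
q=3: [-32, -15, -3, -17, 2]
q=4: [-33, -4, -10, -10, 5]
q=5: [-22, -1, -4, -7, -2]
Optimal cycle mean attained by: cycle 1->3->2->4->1, total (-3) + 6 + 8 + (-6), length 4.
Answer: λ = 5/4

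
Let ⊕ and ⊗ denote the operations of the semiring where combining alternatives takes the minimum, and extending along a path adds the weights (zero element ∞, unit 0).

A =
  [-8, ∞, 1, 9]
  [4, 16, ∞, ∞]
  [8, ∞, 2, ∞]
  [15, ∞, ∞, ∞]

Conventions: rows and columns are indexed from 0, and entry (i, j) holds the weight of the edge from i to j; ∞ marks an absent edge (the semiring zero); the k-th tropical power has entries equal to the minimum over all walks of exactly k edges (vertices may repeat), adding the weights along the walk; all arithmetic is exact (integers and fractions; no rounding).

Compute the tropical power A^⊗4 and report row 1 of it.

A^⊗2:
  [-16, ∞, -7, 1]
  [-4, 32, 5, 13]
  [0, ∞, 4, 17]
  [7, ∞, 16, 24]
A^⊗3:
  [-24, ∞, -15, -7]
  [-12, 48, -3, 5]
  [-8, ∞, 1, 9]
  [-1, ∞, 8, 16]
A^⊗4:
  [-32, ∞, -23, -15]
  [-20, 64, -11, -3]
  [-16, ∞, -7, 1]
  [-9, ∞, 0, 8]
Answer: row 1 of A^⊗4 = [-20, 64, -11, -3]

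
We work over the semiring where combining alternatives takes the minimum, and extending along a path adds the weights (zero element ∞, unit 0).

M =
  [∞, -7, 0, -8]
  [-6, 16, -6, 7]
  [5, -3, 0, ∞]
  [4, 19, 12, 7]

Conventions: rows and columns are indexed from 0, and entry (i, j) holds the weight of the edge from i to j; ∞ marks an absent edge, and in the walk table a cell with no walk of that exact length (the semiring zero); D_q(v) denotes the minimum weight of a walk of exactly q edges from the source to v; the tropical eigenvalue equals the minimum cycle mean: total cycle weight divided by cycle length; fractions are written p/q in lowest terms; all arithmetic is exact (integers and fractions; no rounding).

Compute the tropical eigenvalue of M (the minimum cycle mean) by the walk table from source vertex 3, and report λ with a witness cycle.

q=0: [∞, ∞, ∞, 0]
q=1: [4, 19, 12, 7]
q=2: [11, -3, 4, -4]
q=3: [-9, 1, -9, 3]
q=4: [-5, -16, -9, -17]
Optimal cycle mean attained by: cycle 0->1->0, total (-7) + (-6), length 2.
Answer: λ = -13/2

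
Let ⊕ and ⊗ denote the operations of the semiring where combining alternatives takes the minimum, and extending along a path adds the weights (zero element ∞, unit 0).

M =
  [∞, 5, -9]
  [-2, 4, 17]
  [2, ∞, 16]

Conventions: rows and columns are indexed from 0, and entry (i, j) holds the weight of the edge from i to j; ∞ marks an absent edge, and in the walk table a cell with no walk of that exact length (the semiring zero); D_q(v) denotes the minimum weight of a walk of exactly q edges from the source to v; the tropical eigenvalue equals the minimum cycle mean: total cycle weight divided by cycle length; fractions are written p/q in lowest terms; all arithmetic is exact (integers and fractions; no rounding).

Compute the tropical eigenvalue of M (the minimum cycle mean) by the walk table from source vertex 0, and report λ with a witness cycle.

q=0: [0, ∞, ∞]
q=1: [∞, 5, -9]
q=2: [-7, 9, 7]
q=3: [7, -2, -16]
Optimal cycle mean attained by: cycle 0->2->0, total (-9) + 2, length 2.
Answer: λ = -7/2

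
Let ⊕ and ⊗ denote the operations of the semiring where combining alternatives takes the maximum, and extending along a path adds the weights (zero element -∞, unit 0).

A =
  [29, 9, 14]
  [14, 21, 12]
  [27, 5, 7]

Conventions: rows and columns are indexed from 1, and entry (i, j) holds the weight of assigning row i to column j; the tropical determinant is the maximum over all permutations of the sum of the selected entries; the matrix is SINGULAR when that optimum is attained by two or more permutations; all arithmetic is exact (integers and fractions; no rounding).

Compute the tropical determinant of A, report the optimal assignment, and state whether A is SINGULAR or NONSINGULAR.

σ = (1, 2, 3): 29 + 21 + 7 = 57
σ = (1, 3, 2): 29 + 12 + 5 = 46
σ = (2, 1, 3): 9 + 14 + 7 = 30
σ = (2, 3, 1): 9 + 12 + 27 = 48
σ = (3, 1, 2): 14 + 14 + 5 = 33
σ = (3, 2, 1): 14 + 21 + 27 = 62
Optimal value attained by: σ = (3, 2, 1).
Answer: det⊕(A) = 62; verdict: NONSINGULAR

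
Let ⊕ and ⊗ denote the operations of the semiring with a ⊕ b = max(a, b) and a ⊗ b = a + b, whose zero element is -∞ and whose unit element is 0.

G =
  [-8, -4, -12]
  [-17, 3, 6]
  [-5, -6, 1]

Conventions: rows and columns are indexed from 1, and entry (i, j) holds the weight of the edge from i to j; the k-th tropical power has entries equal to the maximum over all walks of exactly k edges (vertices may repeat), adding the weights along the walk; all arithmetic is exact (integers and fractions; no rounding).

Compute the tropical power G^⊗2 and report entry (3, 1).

G^⊗2:
  [-16, -1, 2]
  [1, 6, 9]
  [-4, -3, 2]
Key observation: the optimum is the walk 3->3->1, with weight 1 + (-5) = -4.
Optimal value attained by: walk 3->3->1.
Answer: (G^⊗2)[3][1] = -4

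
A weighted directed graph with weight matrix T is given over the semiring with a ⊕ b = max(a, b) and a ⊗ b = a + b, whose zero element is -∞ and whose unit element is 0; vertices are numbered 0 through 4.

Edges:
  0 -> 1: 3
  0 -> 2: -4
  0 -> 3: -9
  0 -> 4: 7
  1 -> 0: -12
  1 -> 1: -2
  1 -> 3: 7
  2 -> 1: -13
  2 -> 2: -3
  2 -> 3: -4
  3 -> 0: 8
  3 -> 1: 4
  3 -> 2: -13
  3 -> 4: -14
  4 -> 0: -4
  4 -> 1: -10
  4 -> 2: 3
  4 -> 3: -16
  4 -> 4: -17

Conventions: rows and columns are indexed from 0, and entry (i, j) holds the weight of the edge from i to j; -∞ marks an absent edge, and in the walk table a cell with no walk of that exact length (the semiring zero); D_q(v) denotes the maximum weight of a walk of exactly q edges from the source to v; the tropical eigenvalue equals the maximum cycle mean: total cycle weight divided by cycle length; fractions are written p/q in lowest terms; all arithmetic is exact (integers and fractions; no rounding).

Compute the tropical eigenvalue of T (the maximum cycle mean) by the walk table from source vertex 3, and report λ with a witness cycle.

q=0: [-∞, -∞, -∞, 0, -∞]
q=1: [8, 4, -13, -∞, -14]
q=2: [-8, 11, 4, 11, 15]
q=3: [19, 15, 18, 18, -1]
q=4: [26, 22, 15, 22, 26]
q=5: [30, 29, 29, 29, 33]
Optimal cycle mean attained by: cycle 0->1->3->0, total 3 + 7 + 8, length 3.
Answer: λ = 6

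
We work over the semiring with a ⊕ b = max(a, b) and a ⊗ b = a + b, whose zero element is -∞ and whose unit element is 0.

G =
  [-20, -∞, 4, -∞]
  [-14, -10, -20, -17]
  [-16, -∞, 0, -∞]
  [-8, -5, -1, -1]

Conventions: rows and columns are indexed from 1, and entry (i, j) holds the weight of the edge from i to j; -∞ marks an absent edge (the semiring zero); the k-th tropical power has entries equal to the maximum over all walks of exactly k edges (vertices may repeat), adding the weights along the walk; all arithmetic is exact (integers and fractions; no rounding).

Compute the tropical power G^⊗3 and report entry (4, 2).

G^⊗2:
  [-12, -∞, 4, -∞]
  [-24, -20, -10, -18]
  [-16, -∞, 0, -∞]
  [-9, -6, -1, -2]
G^⊗3:
  [-12, -∞, 4, -∞]
  [-26, -23, -10, -19]
  [-16, -∞, 0, -∞]
  [-10, -7, -1, -3]
Key observation: the optimum is the walk 4->4->4->2, with weight (-1) + (-1) + (-5) = -7.
Optimal value attained by: walk 4->4->4->2.
Answer: (G^⊗3)[4][2] = -7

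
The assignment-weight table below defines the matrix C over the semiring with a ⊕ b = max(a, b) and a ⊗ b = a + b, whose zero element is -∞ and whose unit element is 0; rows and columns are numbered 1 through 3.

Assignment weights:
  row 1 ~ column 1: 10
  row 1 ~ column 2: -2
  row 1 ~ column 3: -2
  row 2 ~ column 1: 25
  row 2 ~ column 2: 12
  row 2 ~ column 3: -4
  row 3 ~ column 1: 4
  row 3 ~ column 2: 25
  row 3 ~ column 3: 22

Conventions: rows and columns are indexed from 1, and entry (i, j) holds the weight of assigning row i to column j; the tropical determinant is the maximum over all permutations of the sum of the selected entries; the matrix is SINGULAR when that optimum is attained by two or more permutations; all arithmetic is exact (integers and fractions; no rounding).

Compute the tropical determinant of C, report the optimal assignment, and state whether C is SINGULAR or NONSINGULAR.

σ = (1, 2, 3): 10 + 12 + 22 = 44
σ = (1, 3, 2): 10 + (-4) + 25 = 31
σ = (2, 1, 3): (-2) + 25 + 22 = 45
σ = (2, 3, 1): (-2) + (-4) + 4 = -2
σ = (3, 1, 2): (-2) + 25 + 25 = 48
σ = (3, 2, 1): (-2) + 12 + 4 = 14
Optimal value attained by: σ = (3, 1, 2).
Answer: det⊕(C) = 48; verdict: NONSINGULAR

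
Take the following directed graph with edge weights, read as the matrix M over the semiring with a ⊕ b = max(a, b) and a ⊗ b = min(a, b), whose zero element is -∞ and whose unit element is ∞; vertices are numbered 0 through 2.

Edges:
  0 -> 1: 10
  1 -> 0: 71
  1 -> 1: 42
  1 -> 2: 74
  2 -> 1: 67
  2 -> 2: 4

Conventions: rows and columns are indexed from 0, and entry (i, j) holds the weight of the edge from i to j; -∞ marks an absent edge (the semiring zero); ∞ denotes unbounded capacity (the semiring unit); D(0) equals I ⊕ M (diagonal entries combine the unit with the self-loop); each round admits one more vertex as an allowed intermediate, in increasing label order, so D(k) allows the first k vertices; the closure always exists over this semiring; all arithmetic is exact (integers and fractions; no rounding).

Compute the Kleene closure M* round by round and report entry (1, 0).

D(0):
  [∞, 10, -∞]
  [71, ∞, 74]
  [-∞, 67, ∞]
D(1):
  [∞, 10, -∞]
  [71, ∞, 74]
  [-∞, 67, ∞]
D(2):
  [∞, 10, 10]
  [71, ∞, 74]
  [67, 67, ∞]
D(3):
  [∞, 10, 10]
  [71, ∞, 74]
  [67, 67, ∞]
Answer: M*[1][0] = 71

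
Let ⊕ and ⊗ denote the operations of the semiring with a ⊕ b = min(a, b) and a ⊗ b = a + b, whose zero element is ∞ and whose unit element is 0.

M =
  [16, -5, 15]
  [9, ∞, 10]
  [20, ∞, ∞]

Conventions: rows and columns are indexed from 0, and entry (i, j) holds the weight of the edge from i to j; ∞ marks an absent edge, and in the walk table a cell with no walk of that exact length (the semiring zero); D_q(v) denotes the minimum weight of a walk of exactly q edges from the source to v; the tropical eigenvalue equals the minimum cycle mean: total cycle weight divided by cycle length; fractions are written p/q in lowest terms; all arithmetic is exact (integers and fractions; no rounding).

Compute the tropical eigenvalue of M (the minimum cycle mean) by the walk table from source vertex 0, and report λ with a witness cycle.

q=0: [0, ∞, ∞]
q=1: [16, -5, 15]
q=2: [4, 11, 5]
q=3: [20, -1, 19]
Optimal cycle mean attained by: cycle 0->1->0, total (-5) + 9, length 2.
Answer: λ = 2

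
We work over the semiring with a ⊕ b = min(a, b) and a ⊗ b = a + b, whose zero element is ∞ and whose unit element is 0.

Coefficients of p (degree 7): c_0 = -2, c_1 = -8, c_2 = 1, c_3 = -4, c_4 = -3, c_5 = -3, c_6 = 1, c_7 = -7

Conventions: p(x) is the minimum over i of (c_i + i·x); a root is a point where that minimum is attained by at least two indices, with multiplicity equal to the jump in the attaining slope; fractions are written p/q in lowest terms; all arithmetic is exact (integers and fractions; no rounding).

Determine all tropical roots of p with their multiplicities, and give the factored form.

hull edge (i=0, c=-2) to (i=1, c=-8): slope -6, span 1
hull edge (i=1, c=-8) to (i=7, c=-7): slope 1/6, span 6
Factored form: p(x) = -7 ⊗ (x ⊕ (-1/6)) ⊗ (x ⊕ (-1/6)) ⊗ (x ⊕ (-1/6)) ⊗ (x ⊕ (-1/6)) ⊗ (x ⊕ (-1/6)) ⊗ (x ⊕ (-1/6)) ⊗ (x ⊕ 6)
Answer: roots = -1/6 (mult 6), 6 (mult 1)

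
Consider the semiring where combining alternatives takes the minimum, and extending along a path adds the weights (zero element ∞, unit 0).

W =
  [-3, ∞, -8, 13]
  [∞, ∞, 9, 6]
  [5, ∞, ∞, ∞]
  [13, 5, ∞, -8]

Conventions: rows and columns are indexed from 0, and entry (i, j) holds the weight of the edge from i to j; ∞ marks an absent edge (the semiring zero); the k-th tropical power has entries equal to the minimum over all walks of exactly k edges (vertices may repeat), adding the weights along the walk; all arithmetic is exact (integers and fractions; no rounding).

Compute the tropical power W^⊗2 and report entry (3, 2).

W^⊗2:
  [-6, 18, -11, 5]
  [14, 11, ∞, -2]
  [2, ∞, -3, 18]
  [5, -3, 5, -16]
Key observation: the optimum is the walk 3->0->2, with weight 13 + (-8) = 5.
Optimal value attained by: walk 3->0->2.
Answer: (W^⊗2)[3][2] = 5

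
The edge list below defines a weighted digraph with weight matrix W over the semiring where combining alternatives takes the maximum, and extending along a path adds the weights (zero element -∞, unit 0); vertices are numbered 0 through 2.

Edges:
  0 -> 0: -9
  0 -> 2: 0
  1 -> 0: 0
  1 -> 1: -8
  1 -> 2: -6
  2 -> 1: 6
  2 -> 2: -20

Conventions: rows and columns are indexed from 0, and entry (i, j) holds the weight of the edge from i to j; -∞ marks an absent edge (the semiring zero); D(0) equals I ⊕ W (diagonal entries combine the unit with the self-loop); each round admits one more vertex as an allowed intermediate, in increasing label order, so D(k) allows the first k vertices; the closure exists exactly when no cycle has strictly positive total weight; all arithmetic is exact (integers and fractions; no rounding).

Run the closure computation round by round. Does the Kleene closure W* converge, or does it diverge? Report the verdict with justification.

D(0):
  [0, -∞, 0]
  [0, 0, -6]
  [-∞, 6, 0]
D(1):
  [0, -∞, 0]
  [0, 0, 0]
  [-∞, 6, 0]
Detection: at round 2, diagonal entry (2, 2) turns strictly positive.
Key observation: the cycle 2->1->0->2 has total weight 6 + 0 + 0, which is strictly positive.
Answer: DIVERGES — positive cycle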